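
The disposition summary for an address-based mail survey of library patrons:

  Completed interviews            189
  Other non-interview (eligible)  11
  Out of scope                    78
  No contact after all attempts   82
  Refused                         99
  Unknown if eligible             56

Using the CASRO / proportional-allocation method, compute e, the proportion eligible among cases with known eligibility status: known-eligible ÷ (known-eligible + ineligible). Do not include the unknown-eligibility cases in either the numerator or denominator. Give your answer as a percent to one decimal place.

83.0%

Eligible (known) → 189 + 99 + 82 + 11 = 381
e = 381 / (381 + 78) = 381 / 459 = 0.8301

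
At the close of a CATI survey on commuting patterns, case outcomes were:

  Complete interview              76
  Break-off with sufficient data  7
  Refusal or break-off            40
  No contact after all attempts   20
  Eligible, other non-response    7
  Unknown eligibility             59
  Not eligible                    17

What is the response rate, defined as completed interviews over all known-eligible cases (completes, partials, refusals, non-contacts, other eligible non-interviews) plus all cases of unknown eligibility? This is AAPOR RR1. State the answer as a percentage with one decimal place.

36.4%

Top: 76
Base: 76 + 7 + 40 + 20 + 7 + 59 = 209
RR1 = 76 / 209 = 0.3636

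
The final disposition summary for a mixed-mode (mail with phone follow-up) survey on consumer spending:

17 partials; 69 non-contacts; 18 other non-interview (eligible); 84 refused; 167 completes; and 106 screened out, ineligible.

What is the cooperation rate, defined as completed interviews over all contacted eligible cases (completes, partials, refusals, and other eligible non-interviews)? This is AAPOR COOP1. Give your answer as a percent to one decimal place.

Top = 167
Base = 167 + 17 + 84 + 18 = 286
COOP1 = 167 / 286 = 0.5839

58.4%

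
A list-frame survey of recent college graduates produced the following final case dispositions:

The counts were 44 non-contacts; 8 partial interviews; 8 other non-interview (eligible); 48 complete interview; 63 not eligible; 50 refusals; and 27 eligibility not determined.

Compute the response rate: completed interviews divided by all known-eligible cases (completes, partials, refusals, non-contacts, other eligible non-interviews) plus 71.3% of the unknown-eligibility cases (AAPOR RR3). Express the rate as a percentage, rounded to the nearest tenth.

27.1%

Top → 48
Known eligible → 48 + 8 + 50 + 44 + 8 = 158
Eligible share of unknowns → 0.7130 × 27 = 19.25
Denom → 158 + 19.25 = 177.25
RR3 = 48 / 177.25 = 0.2708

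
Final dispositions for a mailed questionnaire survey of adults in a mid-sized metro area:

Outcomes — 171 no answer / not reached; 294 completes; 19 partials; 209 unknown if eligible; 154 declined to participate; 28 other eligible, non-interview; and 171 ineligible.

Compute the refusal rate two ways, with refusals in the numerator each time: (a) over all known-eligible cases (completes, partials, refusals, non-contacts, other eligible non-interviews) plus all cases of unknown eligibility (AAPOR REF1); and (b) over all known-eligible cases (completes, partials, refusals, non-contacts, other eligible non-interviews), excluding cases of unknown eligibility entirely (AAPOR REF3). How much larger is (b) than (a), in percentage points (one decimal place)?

Numerator = 154
Denom = 294 + 19 + 154 + 171 + 28 + 209 = 875
REF1 = 154 / 875 = 0.1760
Denom = 294 + 19 + 154 + 171 + 28 = 666
REF3 = 154 / 666 = 0.2312
Difference = 23.12 − 17.60 = 5.52 percentage points

5.5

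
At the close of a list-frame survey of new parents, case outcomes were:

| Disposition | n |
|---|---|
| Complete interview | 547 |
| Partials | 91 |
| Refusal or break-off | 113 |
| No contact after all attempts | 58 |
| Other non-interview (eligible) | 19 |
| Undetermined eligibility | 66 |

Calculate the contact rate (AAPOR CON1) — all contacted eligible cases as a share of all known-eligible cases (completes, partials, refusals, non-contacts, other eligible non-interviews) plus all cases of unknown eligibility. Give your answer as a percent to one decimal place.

86.1%

Num → 547 + 91 + 113 + 19 = 770
Denominator → 547 + 91 + 113 + 58 + 19 + 66 = 894
CON1 = 770 / 894 = 0.8613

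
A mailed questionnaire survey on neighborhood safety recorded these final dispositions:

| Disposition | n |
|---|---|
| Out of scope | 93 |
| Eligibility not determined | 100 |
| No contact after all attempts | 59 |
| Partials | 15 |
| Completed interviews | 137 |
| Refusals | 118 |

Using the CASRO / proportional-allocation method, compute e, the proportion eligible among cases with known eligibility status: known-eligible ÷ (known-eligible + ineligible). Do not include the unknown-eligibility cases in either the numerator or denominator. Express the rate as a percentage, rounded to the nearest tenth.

Determined eligible: 137 + 15 + 118 + 59 = 329
e = 329 / (329 + 93) = 329 / 422 = 0.7796

78.0%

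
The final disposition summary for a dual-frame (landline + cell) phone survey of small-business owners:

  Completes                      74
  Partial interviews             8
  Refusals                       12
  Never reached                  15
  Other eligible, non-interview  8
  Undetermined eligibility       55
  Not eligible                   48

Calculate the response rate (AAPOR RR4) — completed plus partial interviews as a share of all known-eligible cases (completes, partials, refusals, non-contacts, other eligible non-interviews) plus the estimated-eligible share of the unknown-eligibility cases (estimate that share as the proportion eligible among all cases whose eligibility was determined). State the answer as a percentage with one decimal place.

52.6%

Numerator = 74 + 8 = 82
Determined eligible = 74 + 8 + 12 + 15 + 8 = 117
e = 117 / (117 + 48) = 117 / 165 = 0.7091
Eligible share of unknowns = 0.7091 × 55 = 39.00
Denominator = 117 + 39.00 = 156.00
RR4 = 82 / 156.00 = 0.5256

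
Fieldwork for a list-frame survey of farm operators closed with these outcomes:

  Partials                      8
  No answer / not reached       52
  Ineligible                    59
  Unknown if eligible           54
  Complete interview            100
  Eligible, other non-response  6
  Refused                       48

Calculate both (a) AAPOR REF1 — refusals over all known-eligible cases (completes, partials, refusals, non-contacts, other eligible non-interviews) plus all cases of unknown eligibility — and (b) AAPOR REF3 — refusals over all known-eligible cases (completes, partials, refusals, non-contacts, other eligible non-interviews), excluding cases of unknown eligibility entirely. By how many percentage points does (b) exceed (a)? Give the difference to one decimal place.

Top = 48
Denominator = 100 + 8 + 48 + 52 + 6 + 54 = 268
REF1 = 48 / 268 = 0.1791
Denominator = 100 + 8 + 48 + 52 + 6 = 214
REF3 = 48 / 214 = 0.2243
Difference = 22.43 − 17.91 = 4.52 percentage points

4.5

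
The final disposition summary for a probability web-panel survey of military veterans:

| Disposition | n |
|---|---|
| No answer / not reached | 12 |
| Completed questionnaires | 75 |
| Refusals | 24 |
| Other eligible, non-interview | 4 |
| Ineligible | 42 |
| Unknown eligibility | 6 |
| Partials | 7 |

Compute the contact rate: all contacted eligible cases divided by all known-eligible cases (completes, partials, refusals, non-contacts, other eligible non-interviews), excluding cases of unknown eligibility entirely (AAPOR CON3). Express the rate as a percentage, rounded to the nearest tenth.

Numerator = 75 + 7 + 24 + 4 = 110
Base = 75 + 7 + 24 + 12 + 4 = 122
CON3 = 110 / 122 = 0.9016

90.2%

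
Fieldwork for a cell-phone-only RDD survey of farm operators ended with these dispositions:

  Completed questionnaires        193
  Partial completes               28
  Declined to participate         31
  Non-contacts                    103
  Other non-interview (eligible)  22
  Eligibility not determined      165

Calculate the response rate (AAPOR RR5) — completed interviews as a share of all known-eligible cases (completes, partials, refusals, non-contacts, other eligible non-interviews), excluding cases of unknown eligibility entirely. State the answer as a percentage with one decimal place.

51.2%

Num → 193
Denom → 193 + 28 + 31 + 103 + 22 = 377
RR5 = 193 / 377 = 0.5119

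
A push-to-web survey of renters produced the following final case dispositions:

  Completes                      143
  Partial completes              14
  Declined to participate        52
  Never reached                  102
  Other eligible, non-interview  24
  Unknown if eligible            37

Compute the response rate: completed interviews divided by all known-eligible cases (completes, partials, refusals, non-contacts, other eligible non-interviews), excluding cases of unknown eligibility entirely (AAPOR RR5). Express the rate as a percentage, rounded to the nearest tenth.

42.7%

Numerator = 143
Denominator = 143 + 14 + 52 + 102 + 24 = 335
RR5 = 143 / 335 = 0.4269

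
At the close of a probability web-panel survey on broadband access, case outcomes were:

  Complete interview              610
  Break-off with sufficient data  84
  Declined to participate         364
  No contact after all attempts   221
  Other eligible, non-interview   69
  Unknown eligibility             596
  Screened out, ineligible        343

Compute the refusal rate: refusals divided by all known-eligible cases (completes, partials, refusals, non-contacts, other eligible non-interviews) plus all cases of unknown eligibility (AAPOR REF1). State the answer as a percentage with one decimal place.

18.7%

Numerator: 364
Denominator: 610 + 84 + 364 + 221 + 69 + 596 = 1944
REF1 = 364 / 1944 = 0.1872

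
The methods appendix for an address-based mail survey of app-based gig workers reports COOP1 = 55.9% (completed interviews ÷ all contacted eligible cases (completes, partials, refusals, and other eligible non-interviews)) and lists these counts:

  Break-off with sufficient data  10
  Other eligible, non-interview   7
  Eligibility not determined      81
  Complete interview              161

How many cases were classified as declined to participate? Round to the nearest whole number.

110

COOP1 = 161 / D = 0.559
D = 161 / 0.559 = 288.0
Remaining denominator categories sum to 178
declined to participate = 288.0 − 178 ≈ 110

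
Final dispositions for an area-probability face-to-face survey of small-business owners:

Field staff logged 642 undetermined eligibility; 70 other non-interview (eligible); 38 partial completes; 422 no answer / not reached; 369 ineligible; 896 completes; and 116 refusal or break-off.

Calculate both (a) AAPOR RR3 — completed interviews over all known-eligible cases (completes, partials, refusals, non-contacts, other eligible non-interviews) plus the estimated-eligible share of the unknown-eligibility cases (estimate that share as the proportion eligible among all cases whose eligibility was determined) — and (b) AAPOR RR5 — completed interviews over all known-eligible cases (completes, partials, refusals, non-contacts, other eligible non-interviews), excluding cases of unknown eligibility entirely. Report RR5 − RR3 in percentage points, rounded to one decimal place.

14.6

Num: 896
Eligible (known): 896 + 38 + 116 + 422 + 70 = 1542
e = 1542 / (1542 + 369) = 1542 / 1911 = 0.8069
Estimated eligible among unknowns: 0.8069 × 642 = 518.03
Denom: 1542 + 518.03 = 2060.03
RR3 = 896 / 2060.03 = 0.4349
Denom: 896 + 38 + 116 + 422 + 70 = 1542
RR5 = 896 / 1542 = 0.5811
Difference = 58.11 − 43.49 = 14.62 percentage points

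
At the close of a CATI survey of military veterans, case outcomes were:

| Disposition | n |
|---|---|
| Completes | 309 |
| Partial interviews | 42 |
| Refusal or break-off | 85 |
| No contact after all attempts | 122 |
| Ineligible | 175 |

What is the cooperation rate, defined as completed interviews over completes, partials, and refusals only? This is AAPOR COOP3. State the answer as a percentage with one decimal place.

70.9%

Top: 309
Denom: 309 + 42 + 85 = 436
COOP3 = 309 / 436 = 0.7087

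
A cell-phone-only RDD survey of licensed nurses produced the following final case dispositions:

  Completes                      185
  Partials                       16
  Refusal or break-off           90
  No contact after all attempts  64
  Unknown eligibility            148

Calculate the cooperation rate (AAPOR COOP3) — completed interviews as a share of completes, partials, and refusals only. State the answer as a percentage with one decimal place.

Top → 185
Base → 185 + 16 + 90 = 291
COOP3 = 185 / 291 = 0.6357

63.6%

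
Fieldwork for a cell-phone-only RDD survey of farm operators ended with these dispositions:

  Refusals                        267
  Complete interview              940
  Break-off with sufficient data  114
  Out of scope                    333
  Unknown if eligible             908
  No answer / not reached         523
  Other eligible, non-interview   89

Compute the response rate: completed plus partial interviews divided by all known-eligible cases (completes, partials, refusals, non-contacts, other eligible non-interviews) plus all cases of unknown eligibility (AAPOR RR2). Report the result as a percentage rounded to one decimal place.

Top: 940 + 114 = 1054
Denom: 940 + 114 + 267 + 523 + 89 + 908 = 2841
RR2 = 1054 / 2841 = 0.3710

37.1%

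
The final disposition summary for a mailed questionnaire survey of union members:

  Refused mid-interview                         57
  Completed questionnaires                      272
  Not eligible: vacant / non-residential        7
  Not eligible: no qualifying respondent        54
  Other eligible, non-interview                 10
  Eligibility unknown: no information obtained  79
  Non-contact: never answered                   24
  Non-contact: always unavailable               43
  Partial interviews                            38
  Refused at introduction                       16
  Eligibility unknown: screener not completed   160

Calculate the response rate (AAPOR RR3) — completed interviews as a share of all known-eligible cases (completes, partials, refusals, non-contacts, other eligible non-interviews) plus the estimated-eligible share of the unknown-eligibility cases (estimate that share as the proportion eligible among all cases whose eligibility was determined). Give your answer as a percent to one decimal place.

40.5%

Refusals = 16 + 57 = 73
No contact after all attempts = 24 + 43 = 67
Unknown if eligible = 160 + 79 = 239
Screened out, ineligible = 54 + 7 = 61
Top: 272
Eligible (known): 272 + 38 + 73 + 67 + 10 = 460
e = 460 / (460 + 61) = 460 / 521 = 0.8829
Estimated eligible among unknowns: 0.8829 × 239 = 211.01
Base: 460 + 211.01 = 671.01
RR3 = 272 / 671.01 = 0.4054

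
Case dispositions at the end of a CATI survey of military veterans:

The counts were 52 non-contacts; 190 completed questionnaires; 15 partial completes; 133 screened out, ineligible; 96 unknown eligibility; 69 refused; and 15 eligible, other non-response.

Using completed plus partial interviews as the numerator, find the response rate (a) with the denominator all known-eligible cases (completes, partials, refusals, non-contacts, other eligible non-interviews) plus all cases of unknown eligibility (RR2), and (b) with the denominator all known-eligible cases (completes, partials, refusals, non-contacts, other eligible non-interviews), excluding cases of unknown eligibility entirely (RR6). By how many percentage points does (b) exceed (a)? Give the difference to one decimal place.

13.2

Top = 190 + 15 = 205
Denom = 190 + 15 + 69 + 52 + 15 + 96 = 437
RR2 = 205 / 437 = 0.4691
Denom = 190 + 15 + 69 + 52 + 15 = 341
RR6 = 205 / 341 = 0.6012
Difference = 60.12 − 46.91 = 13.21 percentage points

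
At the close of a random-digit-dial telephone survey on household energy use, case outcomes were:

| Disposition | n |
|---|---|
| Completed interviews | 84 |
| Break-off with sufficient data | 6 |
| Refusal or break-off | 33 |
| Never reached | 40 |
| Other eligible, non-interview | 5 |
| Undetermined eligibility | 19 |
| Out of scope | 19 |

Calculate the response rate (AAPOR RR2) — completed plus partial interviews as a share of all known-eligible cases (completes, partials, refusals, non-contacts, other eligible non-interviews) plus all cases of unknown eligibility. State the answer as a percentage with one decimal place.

48.1%

Numerator → 84 + 6 = 90
Denominator → 84 + 6 + 33 + 40 + 5 + 19 = 187
RR2 = 90 / 187 = 0.4813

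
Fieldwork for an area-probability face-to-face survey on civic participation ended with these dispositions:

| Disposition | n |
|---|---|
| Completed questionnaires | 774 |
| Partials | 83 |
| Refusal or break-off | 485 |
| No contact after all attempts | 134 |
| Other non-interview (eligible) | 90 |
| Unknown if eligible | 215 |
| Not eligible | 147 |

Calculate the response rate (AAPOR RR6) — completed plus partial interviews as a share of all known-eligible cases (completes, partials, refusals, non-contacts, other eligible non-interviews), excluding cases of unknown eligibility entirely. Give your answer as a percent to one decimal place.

Numerator → 774 + 83 = 857
Denom → 774 + 83 + 485 + 134 + 90 = 1566
RR6 = 857 / 1566 = 0.5473

54.7%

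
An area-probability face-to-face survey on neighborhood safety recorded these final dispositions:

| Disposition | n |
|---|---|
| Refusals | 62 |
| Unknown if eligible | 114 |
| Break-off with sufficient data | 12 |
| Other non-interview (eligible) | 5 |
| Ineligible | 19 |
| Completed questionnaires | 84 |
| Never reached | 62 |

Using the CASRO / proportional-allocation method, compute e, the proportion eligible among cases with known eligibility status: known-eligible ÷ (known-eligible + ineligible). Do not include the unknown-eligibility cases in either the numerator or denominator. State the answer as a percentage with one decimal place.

Eligible (known) → 84 + 12 + 62 + 62 + 5 = 225
e = 225 / (225 + 19) = 225 / 244 = 0.9221

92.2%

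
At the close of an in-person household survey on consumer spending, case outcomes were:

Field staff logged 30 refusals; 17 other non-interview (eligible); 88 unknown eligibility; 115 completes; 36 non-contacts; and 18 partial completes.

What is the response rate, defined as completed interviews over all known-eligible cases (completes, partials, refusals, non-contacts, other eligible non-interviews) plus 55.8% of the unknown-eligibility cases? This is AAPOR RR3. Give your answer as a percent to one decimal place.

43.4%

Top = 115
Eligible (known) = 115 + 18 + 30 + 36 + 17 = 216
e × U = 0.5580 × 88 = 49.10
Denominator = 216 + 49.10 = 265.10
RR3 = 115 / 265.10 = 0.4338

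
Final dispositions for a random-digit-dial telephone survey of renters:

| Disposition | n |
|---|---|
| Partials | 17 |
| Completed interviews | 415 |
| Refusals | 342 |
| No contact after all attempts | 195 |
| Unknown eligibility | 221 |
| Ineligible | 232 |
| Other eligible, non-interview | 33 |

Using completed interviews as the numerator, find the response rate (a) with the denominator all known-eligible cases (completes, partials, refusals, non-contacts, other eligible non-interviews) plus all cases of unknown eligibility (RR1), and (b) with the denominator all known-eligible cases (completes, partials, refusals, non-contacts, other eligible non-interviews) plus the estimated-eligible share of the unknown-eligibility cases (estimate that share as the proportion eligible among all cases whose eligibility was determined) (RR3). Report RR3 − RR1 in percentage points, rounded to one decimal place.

Numerator → 415
Base → 415 + 17 + 342 + 195 + 33 + 221 = 1223
RR1 = 415 / 1223 = 0.3393
Determined eligible → 415 + 17 + 342 + 195 + 33 = 1002
e = 1002 / (1002 + 232) = 1002 / 1234 = 0.8120
Eligible share of unknowns → 0.8120 × 221 = 179.45
Base → 1002 + 179.45 = 1181.45
RR3 = 415 / 1181.45 = 0.3513
Difference = 35.13 − 33.93 = 1.20 percentage points

1.2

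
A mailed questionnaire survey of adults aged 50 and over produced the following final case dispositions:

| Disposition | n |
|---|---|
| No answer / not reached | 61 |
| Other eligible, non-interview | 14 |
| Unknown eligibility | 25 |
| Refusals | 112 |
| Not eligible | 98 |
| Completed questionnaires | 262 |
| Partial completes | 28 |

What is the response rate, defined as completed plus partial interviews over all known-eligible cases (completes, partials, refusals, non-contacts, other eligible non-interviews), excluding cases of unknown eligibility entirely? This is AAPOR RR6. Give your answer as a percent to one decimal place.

Num: 262 + 28 = 290
Denom: 262 + 28 + 112 + 61 + 14 = 477
RR6 = 290 / 477 = 0.6080

60.8%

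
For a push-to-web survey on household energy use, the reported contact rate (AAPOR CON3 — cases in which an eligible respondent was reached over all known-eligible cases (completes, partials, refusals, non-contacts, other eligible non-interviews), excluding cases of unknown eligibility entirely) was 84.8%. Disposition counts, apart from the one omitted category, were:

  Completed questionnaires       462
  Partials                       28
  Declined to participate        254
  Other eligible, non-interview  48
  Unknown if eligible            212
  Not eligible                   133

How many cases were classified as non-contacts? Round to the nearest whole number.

142

Num → 462 + 28 + 254 + 48 = 792
CON3 = 792 / D = 0.848
D = 792 / 0.848 = 934.0
Rest of base = 792
non-contacts = 934.0 − 792 ≈ 142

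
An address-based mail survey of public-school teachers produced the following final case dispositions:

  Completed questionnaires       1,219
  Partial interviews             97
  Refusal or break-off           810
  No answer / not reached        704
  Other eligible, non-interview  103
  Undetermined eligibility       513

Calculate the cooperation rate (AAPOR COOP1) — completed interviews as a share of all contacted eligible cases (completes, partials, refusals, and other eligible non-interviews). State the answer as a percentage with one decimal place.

54.7%

Top → 1219
Denom → 1219 + 97 + 810 + 103 = 2229
COOP1 = 1219 / 2229 = 0.5469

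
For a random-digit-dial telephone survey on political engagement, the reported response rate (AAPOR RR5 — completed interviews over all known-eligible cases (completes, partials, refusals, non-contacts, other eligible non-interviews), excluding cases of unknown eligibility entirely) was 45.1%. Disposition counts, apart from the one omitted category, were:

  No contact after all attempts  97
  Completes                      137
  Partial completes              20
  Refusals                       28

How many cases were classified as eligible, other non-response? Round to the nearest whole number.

RR5 = 137 / D = 0.451
D = 137 / 0.451 = 303.8
Rest of base = 282
eligible, other non-response = 303.8 − 282 ≈ 22

22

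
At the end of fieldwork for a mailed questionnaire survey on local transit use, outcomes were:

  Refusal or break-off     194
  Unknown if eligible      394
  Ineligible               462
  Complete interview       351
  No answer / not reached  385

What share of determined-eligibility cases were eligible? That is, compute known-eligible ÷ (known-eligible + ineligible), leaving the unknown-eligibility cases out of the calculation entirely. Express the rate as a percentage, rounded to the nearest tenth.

Eligible (known) = 351 + 194 + 385 = 930
e = 930 / (930 + 462) = 930 / 1392 = 0.6681

66.8%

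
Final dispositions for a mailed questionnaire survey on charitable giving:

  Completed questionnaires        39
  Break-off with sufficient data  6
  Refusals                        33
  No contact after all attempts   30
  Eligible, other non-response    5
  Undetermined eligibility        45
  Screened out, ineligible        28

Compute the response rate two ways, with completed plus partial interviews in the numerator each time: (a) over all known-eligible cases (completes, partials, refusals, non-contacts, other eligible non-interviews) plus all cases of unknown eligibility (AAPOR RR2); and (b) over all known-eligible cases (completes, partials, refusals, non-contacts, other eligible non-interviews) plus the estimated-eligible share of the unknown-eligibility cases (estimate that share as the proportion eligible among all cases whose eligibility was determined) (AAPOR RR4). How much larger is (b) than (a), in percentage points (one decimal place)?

1.7

Numerator: 39 + 6 = 45
Denom: 39 + 6 + 33 + 30 + 5 + 45 = 158
RR2 = 45 / 158 = 0.2848
Known eligible: 39 + 6 + 33 + 30 + 5 = 113
e = 113 / (113 + 28) = 113 / 141 = 0.8014
e × U: 0.8014 × 45 = 36.06
Denom: 113 + 36.06 = 149.06
RR4 = 45 / 149.06 = 0.3019
Difference = 30.19 − 28.48 = 1.71 percentage points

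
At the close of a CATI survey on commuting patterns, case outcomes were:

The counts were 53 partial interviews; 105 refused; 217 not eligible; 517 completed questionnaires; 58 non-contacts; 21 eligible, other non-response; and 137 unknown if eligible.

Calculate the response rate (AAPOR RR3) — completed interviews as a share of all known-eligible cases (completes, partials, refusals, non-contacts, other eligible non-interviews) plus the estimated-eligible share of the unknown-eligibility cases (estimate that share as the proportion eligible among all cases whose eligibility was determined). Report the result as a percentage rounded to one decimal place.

Num → 517
Known eligible → 517 + 53 + 105 + 58 + 21 = 754
e = 754 / (754 + 217) = 754 / 971 = 0.7765
Estimated eligible among unknowns → 0.7765 × 137 = 106.38
Denom → 754 + 106.38 = 860.38
RR3 = 517 / 860.38 = 0.6009

60.1%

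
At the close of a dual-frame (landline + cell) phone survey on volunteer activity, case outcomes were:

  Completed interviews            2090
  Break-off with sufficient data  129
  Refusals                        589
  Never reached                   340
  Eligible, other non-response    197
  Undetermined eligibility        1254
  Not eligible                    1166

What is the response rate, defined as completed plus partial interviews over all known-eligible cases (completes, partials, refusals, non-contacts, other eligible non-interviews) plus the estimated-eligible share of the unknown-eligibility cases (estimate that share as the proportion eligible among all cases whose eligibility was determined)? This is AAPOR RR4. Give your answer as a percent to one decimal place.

51.9%

Num → 2090 + 129 = 2219
Known eligible → 2090 + 129 + 589 + 340 + 197 = 3345
e = 3345 / (3345 + 1166) = 3345 / 4511 = 0.7415
Estimated eligible among unknowns → 0.7415 × 1254 = 929.84
Denominator → 3345 + 929.84 = 4274.84
RR4 = 2219 / 4274.84 = 0.5191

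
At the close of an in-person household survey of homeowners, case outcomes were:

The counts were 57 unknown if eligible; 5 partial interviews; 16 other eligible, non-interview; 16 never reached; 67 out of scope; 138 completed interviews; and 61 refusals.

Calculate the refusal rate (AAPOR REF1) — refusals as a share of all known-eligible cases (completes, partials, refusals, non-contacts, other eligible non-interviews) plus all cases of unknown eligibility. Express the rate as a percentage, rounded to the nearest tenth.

20.8%

Top: 61
Base: 138 + 5 + 61 + 16 + 16 + 57 = 293
REF1 = 61 / 293 = 0.2082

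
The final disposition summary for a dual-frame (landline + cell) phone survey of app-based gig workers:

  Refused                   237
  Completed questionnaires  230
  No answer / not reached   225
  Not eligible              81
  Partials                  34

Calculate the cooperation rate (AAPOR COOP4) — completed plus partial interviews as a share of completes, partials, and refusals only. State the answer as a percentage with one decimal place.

52.7%

Num: 230 + 34 = 264
Denominator: 230 + 34 + 237 = 501
COOP4 = 264 / 501 = 0.5269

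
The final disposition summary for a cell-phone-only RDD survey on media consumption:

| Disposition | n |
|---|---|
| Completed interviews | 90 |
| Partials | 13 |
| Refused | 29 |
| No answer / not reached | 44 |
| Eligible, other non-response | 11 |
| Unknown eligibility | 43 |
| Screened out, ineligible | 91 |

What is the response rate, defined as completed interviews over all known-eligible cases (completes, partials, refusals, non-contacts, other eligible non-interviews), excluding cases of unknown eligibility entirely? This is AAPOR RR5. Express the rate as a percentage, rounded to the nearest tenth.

48.1%

Top = 90
Denominator = 90 + 13 + 29 + 44 + 11 = 187
RR5 = 90 / 187 = 0.4813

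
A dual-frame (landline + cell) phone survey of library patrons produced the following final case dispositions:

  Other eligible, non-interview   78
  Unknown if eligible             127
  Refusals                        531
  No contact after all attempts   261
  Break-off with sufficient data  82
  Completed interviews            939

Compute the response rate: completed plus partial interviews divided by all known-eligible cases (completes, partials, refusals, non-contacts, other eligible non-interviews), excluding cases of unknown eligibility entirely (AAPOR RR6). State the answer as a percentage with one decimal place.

54.0%

Top = 939 + 82 = 1021
Denom = 939 + 82 + 531 + 261 + 78 = 1891
RR6 = 1021 / 1891 = 0.5399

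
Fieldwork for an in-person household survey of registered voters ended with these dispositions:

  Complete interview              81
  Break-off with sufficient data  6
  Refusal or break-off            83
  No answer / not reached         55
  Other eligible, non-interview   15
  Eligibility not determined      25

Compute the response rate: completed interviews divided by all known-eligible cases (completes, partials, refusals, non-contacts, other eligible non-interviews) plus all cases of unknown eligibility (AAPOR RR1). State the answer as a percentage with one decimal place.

Num → 81
Denom → 81 + 6 + 83 + 55 + 15 + 25 = 265
RR1 = 81 / 265 = 0.3057

30.6%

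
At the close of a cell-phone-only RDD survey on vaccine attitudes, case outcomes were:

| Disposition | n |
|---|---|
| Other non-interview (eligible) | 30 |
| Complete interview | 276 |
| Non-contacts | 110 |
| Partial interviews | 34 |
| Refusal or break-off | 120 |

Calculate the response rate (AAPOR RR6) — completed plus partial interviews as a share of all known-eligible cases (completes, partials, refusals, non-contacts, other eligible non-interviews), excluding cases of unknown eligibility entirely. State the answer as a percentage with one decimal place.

54.4%

Num = 276 + 34 = 310
Base = 276 + 34 + 120 + 110 + 30 = 570
RR6 = 310 / 570 = 0.5439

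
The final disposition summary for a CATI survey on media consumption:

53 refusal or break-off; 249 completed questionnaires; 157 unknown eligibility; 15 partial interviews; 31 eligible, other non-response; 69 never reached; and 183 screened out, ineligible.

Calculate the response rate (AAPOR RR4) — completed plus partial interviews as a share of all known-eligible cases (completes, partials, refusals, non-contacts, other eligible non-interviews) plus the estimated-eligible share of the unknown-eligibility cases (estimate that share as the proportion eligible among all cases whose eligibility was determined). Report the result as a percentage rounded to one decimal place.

50.2%

Num → 249 + 15 = 264
Eligible (known) → 249 + 15 + 53 + 69 + 31 = 417
e = 417 / (417 + 183) = 417 / 600 = 0.6950
e × U → 0.6950 × 157 = 109.11
Base → 417 + 109.11 = 526.11
RR4 = 264 / 526.11 = 0.5018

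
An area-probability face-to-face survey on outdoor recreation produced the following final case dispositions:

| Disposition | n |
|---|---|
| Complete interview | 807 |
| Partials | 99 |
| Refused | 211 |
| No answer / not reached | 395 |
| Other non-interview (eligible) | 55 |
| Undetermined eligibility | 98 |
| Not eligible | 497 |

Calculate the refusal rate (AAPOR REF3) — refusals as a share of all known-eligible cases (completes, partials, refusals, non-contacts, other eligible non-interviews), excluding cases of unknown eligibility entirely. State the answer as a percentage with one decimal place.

Num: 211
Denom: 807 + 99 + 211 + 395 + 55 = 1567
REF3 = 211 / 1567 = 0.1347

13.5%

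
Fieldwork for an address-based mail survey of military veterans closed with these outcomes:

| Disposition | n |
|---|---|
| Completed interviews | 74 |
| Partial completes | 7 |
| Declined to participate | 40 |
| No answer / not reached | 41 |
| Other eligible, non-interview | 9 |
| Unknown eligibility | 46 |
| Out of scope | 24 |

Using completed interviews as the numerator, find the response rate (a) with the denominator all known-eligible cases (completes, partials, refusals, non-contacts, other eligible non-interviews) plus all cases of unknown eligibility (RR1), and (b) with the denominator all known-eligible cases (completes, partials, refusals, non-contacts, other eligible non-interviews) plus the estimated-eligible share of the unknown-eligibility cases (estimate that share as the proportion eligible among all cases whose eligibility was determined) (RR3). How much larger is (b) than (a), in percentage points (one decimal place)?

0.9

Num: 74
Base: 74 + 7 + 40 + 41 + 9 + 46 = 217
RR1 = 74 / 217 = 0.3410
Known eligible: 74 + 7 + 40 + 41 + 9 = 171
e = 171 / (171 + 24) = 171 / 195 = 0.8769
e × U: 0.8769 × 46 = 40.34
Base: 171 + 40.34 = 211.34
RR3 = 74 / 211.34 = 0.3501
Difference = 35.01 − 34.10 = 0.91 percentage points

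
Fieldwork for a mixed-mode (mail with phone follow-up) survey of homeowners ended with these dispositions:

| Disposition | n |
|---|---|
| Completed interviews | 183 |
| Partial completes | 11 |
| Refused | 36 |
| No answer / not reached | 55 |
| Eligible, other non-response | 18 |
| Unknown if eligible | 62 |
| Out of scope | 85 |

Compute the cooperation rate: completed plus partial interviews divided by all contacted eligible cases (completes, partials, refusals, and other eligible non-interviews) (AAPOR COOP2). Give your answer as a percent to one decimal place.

Num → 183 + 11 = 194
Base → 183 + 11 + 36 + 18 = 248
COOP2 = 194 / 248 = 0.7823

78.2%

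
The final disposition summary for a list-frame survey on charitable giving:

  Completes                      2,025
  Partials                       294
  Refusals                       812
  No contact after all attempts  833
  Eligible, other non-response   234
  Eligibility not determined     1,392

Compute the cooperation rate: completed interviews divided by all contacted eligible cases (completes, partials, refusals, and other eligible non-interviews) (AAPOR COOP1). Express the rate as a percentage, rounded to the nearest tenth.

Numerator → 2025
Denominator → 2025 + 294 + 812 + 234 = 3365
COOP1 = 2025 / 3365 = 0.6018

60.2%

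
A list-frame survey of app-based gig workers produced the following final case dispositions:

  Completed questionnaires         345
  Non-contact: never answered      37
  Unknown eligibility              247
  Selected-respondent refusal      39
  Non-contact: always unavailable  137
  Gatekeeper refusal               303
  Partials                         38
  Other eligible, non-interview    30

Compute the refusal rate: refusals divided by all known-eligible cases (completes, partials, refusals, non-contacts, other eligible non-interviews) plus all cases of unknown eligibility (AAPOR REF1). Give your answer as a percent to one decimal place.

29.1%

Refusal or break-off = 303 + 39 = 342
No answer / not reached = 37 + 137 = 174
Num: 342
Base: 345 + 38 + 342 + 174 + 30 + 247 = 1176
REF1 = 342 / 1176 = 0.2908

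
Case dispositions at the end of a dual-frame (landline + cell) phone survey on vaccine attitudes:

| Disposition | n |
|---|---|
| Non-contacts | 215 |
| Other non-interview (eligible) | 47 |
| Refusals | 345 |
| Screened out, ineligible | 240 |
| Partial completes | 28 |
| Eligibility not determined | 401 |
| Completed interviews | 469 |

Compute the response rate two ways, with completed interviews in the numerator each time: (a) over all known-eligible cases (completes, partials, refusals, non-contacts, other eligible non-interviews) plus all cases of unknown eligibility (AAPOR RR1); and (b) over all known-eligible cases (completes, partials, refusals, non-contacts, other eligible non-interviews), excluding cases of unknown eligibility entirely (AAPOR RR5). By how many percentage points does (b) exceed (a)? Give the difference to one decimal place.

11.3

Numerator = 469
Denom = 469 + 28 + 345 + 215 + 47 + 401 = 1505
RR1 = 469 / 1505 = 0.3116
Denom = 469 + 28 + 345 + 215 + 47 = 1104
RR5 = 469 / 1104 = 0.4248
Difference = 42.48 − 31.16 = 11.32 percentage points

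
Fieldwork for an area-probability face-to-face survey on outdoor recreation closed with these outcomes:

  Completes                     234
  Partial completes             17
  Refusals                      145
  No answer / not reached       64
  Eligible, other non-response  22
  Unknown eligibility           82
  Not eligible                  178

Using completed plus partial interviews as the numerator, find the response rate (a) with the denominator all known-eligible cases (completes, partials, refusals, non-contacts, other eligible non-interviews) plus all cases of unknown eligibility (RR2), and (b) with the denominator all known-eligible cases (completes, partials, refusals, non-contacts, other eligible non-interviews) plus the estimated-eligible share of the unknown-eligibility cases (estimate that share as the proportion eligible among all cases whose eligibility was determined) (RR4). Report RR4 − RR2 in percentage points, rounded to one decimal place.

1.8

Numerator: 234 + 17 = 251
Denominator: 234 + 17 + 145 + 64 + 22 + 82 = 564
RR2 = 251 / 564 = 0.4450
Eligible (known): 234 + 17 + 145 + 64 + 22 = 482
e = 482 / (482 + 178) = 482 / 660 = 0.7303
Estimated eligible among unknowns: 0.7303 × 82 = 59.88
Denominator: 482 + 59.88 = 541.88
RR4 = 251 / 541.88 = 0.4632
Difference = 46.32 − 44.50 = 1.82 percentage points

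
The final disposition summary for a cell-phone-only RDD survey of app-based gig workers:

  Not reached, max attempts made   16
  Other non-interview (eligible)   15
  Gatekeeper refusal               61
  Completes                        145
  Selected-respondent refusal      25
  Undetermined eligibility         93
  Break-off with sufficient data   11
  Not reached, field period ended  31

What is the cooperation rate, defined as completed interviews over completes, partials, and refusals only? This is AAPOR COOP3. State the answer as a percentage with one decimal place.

Refused = 61 + 25 = 86
Never reached = 31 + 16 = 47
Num: 145
Base: 145 + 11 + 86 = 242
COOP3 = 145 / 242 = 0.5992

59.9%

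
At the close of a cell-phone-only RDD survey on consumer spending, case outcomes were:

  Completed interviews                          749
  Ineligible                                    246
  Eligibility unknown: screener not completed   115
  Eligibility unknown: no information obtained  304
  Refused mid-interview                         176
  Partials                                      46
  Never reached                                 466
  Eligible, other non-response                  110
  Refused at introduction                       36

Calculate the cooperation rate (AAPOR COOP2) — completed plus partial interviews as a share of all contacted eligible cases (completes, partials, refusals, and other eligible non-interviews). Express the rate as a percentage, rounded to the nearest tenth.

Refused = 36 + 176 = 212
Unknown eligibility = 115 + 304 = 419
Numerator = 749 + 46 = 795
Base = 749 + 46 + 212 + 110 = 1117
COOP2 = 795 / 1117 = 0.7117

71.2%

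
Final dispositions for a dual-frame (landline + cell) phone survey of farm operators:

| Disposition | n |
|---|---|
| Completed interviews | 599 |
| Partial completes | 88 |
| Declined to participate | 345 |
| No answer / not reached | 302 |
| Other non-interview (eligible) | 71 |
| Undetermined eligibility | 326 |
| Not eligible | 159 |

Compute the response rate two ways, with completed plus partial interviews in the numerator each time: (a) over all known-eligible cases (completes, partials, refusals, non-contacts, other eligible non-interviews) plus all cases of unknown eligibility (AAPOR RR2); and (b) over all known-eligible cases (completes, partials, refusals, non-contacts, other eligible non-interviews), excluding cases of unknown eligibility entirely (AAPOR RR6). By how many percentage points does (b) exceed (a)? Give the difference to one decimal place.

9.2

Numerator: 599 + 88 = 687
Denominator: 599 + 88 + 345 + 302 + 71 + 326 = 1731
RR2 = 687 / 1731 = 0.3969
Denominator: 599 + 88 + 345 + 302 + 71 = 1405
RR6 = 687 / 1405 = 0.4890
Difference = 48.90 − 39.69 = 9.21 percentage points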